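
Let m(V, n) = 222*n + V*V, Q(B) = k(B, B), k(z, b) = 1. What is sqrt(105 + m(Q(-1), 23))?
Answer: 2*sqrt(1303) ≈ 72.194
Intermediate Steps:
Q(B) = 1
m(V, n) = V**2 + 222*n (m(V, n) = 222*n + V**2 = V**2 + 222*n)
sqrt(105 + m(Q(-1), 23)) = sqrt(105 + (1**2 + 222*23)) = sqrt(105 + (1 + 5106)) = sqrt(105 + 5107) = sqrt(5212) = 2*sqrt(1303)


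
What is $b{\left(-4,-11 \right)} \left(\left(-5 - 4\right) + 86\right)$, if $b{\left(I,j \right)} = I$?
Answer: $-308$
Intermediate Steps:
$b{\left(-4,-11 \right)} \left(\left(-5 - 4\right) + 86\right) = - 4 \left(\left(-5 - 4\right) + 86\right) = - 4 \left(-9 + 86\right) = \left(-4\right) 77 = -308$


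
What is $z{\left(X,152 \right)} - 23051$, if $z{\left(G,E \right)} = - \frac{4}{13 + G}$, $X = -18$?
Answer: $- \frac{115251}{5} \approx -23050.0$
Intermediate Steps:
$z{\left(X,152 \right)} - 23051 = - \frac{4}{13 - 18} - 23051 = - \frac{4}{-5} - 23051 = \left(-4\right) \left(- \frac{1}{5}\right) - 23051 = \frac{4}{5} - 23051 = - \frac{115251}{5}$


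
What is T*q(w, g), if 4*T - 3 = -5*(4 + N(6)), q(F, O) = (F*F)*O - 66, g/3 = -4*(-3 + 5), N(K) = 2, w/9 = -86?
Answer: 194101515/2 ≈ 9.7051e+7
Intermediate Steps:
w = -774 (w = 9*(-86) = -774)
g = -24 (g = 3*(-4*(-3 + 5)) = 3*(-4*2) = 3*(-8) = -24)
q(F, O) = -66 + O*F**2 (q(F, O) = F**2*O - 66 = O*F**2 - 66 = -66 + O*F**2)
T = -27/4 (T = 3/4 + (-5*(4 + 2))/4 = 3/4 + (-5*6)/4 = 3/4 + (1/4)*(-30) = 3/4 - 15/2 = -27/4 ≈ -6.7500)
T*q(w, g) = -27*(-66 - 24*(-774)**2)/4 = -27*(-66 - 24*599076)/4 = -27*(-66 - 14377824)/4 = -27/4*(-14377890) = 194101515/2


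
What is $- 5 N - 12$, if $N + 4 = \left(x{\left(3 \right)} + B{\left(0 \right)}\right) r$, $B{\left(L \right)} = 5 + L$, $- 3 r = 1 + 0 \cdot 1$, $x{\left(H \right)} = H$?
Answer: $\frac{64}{3} \approx 21.333$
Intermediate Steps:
$r = - \frac{1}{3}$ ($r = - \frac{1 + 0 \cdot 1}{3} = - \frac{1 + 0}{3} = \left(- \frac{1}{3}\right) 1 = - \frac{1}{3} \approx -0.33333$)
$N = - \frac{20}{3}$ ($N = -4 + \left(3 + \left(5 + 0\right)\right) \left(- \frac{1}{3}\right) = -4 + \left(3 + 5\right) \left(- \frac{1}{3}\right) = -4 + 8 \left(- \frac{1}{3}\right) = -4 - \frac{8}{3} = - \frac{20}{3} \approx -6.6667$)
$- 5 N - 12 = \left(-5\right) \left(- \frac{20}{3}\right) - 12 = \frac{100}{3} - 12 = \frac{64}{3}$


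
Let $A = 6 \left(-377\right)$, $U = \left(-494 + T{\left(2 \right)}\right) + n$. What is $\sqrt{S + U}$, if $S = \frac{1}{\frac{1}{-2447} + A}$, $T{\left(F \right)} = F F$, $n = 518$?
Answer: $\frac{\sqrt{857836401343895}}{5535115} \approx 5.2915$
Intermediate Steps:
$T{\left(F \right)} = F^{2}$
$U = 28$ ($U = \left(-494 + 2^{2}\right) + 518 = \left(-494 + 4\right) + 518 = -490 + 518 = 28$)
$A = -2262$
$S = - \frac{2447}{5535115}$ ($S = \frac{1}{\frac{1}{-2447} - 2262} = \frac{1}{- \frac{1}{2447} - 2262} = \frac{1}{- \frac{5535115}{2447}} = - \frac{2447}{5535115} \approx -0.00044209$)
$\sqrt{S + U} = \sqrt{- \frac{2447}{5535115} + 28} = \sqrt{\frac{154980773}{5535115}} = \frac{\sqrt{857836401343895}}{5535115}$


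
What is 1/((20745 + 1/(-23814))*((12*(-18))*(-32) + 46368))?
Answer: 1323/1462303429840 ≈ 9.0474e-10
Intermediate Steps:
1/((20745 + 1/(-23814))*((12*(-18))*(-32) + 46368)) = 1/((20745 - 1/23814)*(-216*(-32) + 46368)) = 1/(494021429*(6912 + 46368)/23814) = 1/((494021429/23814)*53280) = 1/(1462303429840/1323) = 1323/1462303429840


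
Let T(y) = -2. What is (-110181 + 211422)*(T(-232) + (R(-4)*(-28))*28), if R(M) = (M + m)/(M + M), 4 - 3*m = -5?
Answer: -10124100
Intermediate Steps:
m = 3 (m = 4/3 - ⅓*(-5) = 4/3 + 5/3 = 3)
R(M) = (3 + M)/(2*M) (R(M) = (M + 3)/(M + M) = (3 + M)/((2*M)) = (3 + M)*(1/(2*M)) = (3 + M)/(2*M))
(-110181 + 211422)*(T(-232) + (R(-4)*(-28))*28) = (-110181 + 211422)*(-2 + (((½)*(3 - 4)/(-4))*(-28))*28) = 101241*(-2 + (((½)*(-¼)*(-1))*(-28))*28) = 101241*(-2 + ((⅛)*(-28))*28) = 101241*(-2 - 7/2*28) = 101241*(-2 - 98) = 101241*(-100) = -10124100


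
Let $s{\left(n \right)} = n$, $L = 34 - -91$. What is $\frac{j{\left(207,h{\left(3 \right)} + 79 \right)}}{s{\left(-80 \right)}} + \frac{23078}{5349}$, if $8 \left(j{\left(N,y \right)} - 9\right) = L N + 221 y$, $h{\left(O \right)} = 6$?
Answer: $- \frac{56125387}{855840} \approx -65.579$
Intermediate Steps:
$L = 125$ ($L = 34 + 91 = 125$)
$j{\left(N,y \right)} = 9 + \frac{125 N}{8} + \frac{221 y}{8}$ ($j{\left(N,y \right)} = 9 + \frac{125 N + 221 y}{8} = 9 + \left(\frac{125 N}{8} + \frac{221 y}{8}\right) = 9 + \frac{125 N}{8} + \frac{221 y}{8}$)
$\frac{j{\left(207,h{\left(3 \right)} + 79 \right)}}{s{\left(-80 \right)}} + \frac{23078}{5349} = \frac{9 + \frac{125}{8} \cdot 207 + \frac{221 \left(6 + 79\right)}{8}}{-80} + \frac{23078}{5349} = \left(9 + \frac{25875}{8} + \frac{221}{8} \cdot 85\right) \left(- \frac{1}{80}\right) + 23078 \cdot \frac{1}{5349} = \left(9 + \frac{25875}{8} + \frac{18785}{8}\right) \left(- \frac{1}{80}\right) + \frac{23078}{5349} = \frac{11183}{2} \left(- \frac{1}{80}\right) + \frac{23078}{5349} = - \frac{11183}{160} + \frac{23078}{5349} = - \frac{56125387}{855840}$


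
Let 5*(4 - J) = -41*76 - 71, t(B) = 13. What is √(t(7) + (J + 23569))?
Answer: √605585/5 ≈ 155.64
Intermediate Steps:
J = 3207/5 (J = 4 - (-41*76 - 71)/5 = 4 - (-3116 - 71)/5 = 4 - ⅕*(-3187) = 4 + 3187/5 = 3207/5 ≈ 641.40)
√(t(7) + (J + 23569)) = √(13 + (3207/5 + 23569)) = √(13 + 121052/5) = √(121117/5) = √605585/5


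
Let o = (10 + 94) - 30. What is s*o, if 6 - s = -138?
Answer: 10656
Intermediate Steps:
s = 144 (s = 6 - 1*(-138) = 6 + 138 = 144)
o = 74 (o = 104 - 30 = 74)
s*o = 144*74 = 10656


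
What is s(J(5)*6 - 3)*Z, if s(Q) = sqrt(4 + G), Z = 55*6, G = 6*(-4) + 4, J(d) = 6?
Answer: 1320*I ≈ 1320.0*I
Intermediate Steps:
G = -20 (G = -24 + 4 = -20)
Z = 330
s(Q) = 4*I (s(Q) = sqrt(4 - 20) = sqrt(-16) = 4*I)
s(J(5)*6 - 3)*Z = (4*I)*330 = 1320*I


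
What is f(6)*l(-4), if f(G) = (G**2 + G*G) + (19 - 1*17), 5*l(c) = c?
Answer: -296/5 ≈ -59.200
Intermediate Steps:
l(c) = c/5
f(G) = 2 + 2*G**2 (f(G) = (G**2 + G**2) + (19 - 17) = 2*G**2 + 2 = 2 + 2*G**2)
f(6)*l(-4) = (2 + 2*6**2)*((1/5)*(-4)) = (2 + 2*36)*(-4/5) = (2 + 72)*(-4/5) = 74*(-4/5) = -296/5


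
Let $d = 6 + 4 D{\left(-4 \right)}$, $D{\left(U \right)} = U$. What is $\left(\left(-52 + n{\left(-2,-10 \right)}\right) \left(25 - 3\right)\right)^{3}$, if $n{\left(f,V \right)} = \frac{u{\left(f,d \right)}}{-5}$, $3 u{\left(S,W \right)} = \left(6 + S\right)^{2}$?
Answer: $- \frac{5370407561728}{3375} \approx -1.5912 \cdot 10^{9}$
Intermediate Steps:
$d = -10$ ($d = 6 + 4 \left(-4\right) = 6 - 16 = -10$)
$u{\left(S,W \right)} = \frac{\left(6 + S\right)^{2}}{3}$
$n{\left(f,V \right)} = - \frac{\left(6 + f\right)^{2}}{15}$ ($n{\left(f,V \right)} = \frac{\frac{1}{3} \left(6 + f\right)^{2}}{-5} = \frac{\left(6 + f\right)^{2}}{3} \left(- \frac{1}{5}\right) = - \frac{\left(6 + f\right)^{2}}{15}$)
$\left(\left(-52 + n{\left(-2,-10 \right)}\right) \left(25 - 3\right)\right)^{3} = \left(\left(-52 - \frac{\left(6 - 2\right)^{2}}{15}\right) \left(25 - 3\right)\right)^{3} = \left(\left(-52 - \frac{4^{2}}{15}\right) 22\right)^{3} = \left(\left(-52 - \frac{16}{15}\right) 22\right)^{3} = \left(\left(- \frac{796}{15}\right) 22\right)^{3} = \left(- \frac{17512}{15}\right)^{3} = - \frac{5370407561728}{3375}$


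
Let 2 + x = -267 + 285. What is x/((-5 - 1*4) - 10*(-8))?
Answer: 16/71 ≈ 0.22535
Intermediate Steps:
x = 16 (x = -2 + (-267 + 285) = -2 + 18 = 16)
x/((-5 - 1*4) - 10*(-8)) = 16/((-5 - 1*4) - 10*(-8)) = 16/((-5 - 4) + 80) = 16/(-9 + 80) = 16/71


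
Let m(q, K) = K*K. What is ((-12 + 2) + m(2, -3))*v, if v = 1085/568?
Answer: -1085/568 ≈ -1.9102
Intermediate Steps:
m(q, K) = K²
v = 1085/568 (v = 1085*(1/568) = 1085/568 ≈ 1.9102)
((-12 + 2) + m(2, -3))*v = ((-12 + 2) + (-3)²)*(1085/568) = (-10 + 9)*(1085/568) = -1*1085/568 = -1085/568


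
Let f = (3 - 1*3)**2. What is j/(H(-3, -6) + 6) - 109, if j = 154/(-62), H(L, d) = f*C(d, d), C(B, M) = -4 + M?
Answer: -20351/186 ≈ -109.41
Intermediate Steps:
f = 0 (f = (3 - 3)**2 = 0**2 = 0)
H(L, d) = 0 (H(L, d) = 0*(-4 + d) = 0)
j = -77/31 (j = 154*(-1/62) = -77/31 ≈ -2.4839)
j/(H(-3, -6) + 6) - 109 = -77/31/(0 + 6) - 109 = -77/31/6 - 109 = (1/6)*(-77/31) - 109 = -77/186 - 109 = -20351/186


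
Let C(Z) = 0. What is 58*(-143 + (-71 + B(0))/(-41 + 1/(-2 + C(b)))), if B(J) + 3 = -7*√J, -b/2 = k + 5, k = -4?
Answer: -679818/83 ≈ -8190.6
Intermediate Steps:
b = -2 (b = -2*(-4 + 5) = -2*1 = -2)
B(J) = -3 - 7*√J
58*(-143 + (-71 + B(0))/(-41 + 1/(-2 + C(b)))) = 58*(-143 + (-71 + (-3 - 7*√0))/(-41 + 1/(-2 + 0))) = 58*(-143 + (-71 + (-3 - 7*0))/(-41 + 1/(-2))) = 58*(-143 + (-71 + (-3 + 0))/(-41 - ½)) = 58*(-143 + (-71 - 3)/(-83/2)) = 58*(-143 - 74*(-2/83)) = 58*(-143 + 148/83) = 58*(-11721/83) = -679818/83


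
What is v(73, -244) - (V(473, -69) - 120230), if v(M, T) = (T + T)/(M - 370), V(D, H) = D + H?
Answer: 35588810/297 ≈ 1.1983e+5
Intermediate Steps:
v(M, T) = 2*T/(-370 + M) (v(M, T) = (2*T)/(-370 + M) = 2*T/(-370 + M))
v(73, -244) - (V(473, -69) - 120230) = 2*(-244)/(-370 + 73) - ((473 - 69) - 120230) = 2*(-244)/(-297) - (404 - 120230) = 2*(-244)*(-1/297) - 1*(-119826) = 488/297 + 119826 = 35588810/297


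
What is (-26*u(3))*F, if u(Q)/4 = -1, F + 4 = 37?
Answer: 3432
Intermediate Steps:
F = 33 (F = -4 + 37 = 33)
u(Q) = -4 (u(Q) = 4*(-1) = -4)
(-26*u(3))*F = -26*(-4)*33 = 104*33 = 3432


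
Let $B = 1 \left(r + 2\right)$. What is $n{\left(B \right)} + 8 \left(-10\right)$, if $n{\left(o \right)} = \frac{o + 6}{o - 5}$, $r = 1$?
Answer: $- \frac{169}{2} \approx -84.5$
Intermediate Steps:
$B = 3$ ($B = 1 \left(1 + 2\right) = 1 \cdot 3 = 3$)
$n{\left(o \right)} = \frac{6 + o}{-5 + o}$
$n{\left(B \right)} + 8 \left(-10\right) = \frac{6 + 3}{-5 + 3} + 8 \left(-10\right) = \frac{1}{-2} \cdot 9 - 80 = \left(- \frac{1}{2}\right) 9 - 80 = - \frac{9}{2} - 80 = - \frac{169}{2}$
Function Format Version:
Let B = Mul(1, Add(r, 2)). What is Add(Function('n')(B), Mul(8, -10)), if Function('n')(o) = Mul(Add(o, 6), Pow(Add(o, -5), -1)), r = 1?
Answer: Rational(-169, 2) ≈ -84.500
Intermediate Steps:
B = 3 (B = Mul(1, Add(1, 2)) = Mul(1, 3) = 3)
Function('n')(o) = Mul(Pow(Add(-5, o), -1), Add(6, o)) (Function('n')(o) = Mul(Add(6, o), Pow(Add(-5, o), -1)) = Mul(Pow(Add(-5, o), -1), Add(6, o)))
Add(Function('n')(B), Mul(8, -10)) = Add(Mul(Pow(Add(-5, 3), -1), Add(6, 3)), Mul(8, -10)) = Add(Mul(Pow(-2, -1), 9), -80) = Add(Mul(Rational(-1, 2), 9), -80) = Add(Rational(-9, 2), -80) = Rational(-169, 2)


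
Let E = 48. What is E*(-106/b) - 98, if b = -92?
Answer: -982/23 ≈ -42.696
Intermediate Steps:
E*(-106/b) - 98 = 48*(-106/(-92)) - 98 = 48*(-106*(-1/92)) - 98 = 48*(53/46) - 98 = 1272/23 - 98 = -982/23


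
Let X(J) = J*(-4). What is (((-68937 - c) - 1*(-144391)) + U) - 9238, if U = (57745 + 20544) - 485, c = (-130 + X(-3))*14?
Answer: 145672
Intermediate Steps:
X(J) = -4*J
c = -1652 (c = (-130 - 4*(-3))*14 = (-130 + 12)*14 = -118*14 = -1652)
U = 77804 (U = 78289 - 485 = 77804)
(((-68937 - c) - 1*(-144391)) + U) - 9238 = (((-68937 - 1*(-1652)) - 1*(-144391)) + 77804) - 9238 = (((-68937 + 1652) + 144391) + 77804) - 9238 = ((-67285 + 144391) + 77804) - 9238 = (77106 + 77804) - 9238 = 154910 - 9238 = 145672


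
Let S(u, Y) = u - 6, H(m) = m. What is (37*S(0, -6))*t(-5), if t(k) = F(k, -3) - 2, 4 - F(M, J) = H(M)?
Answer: -1554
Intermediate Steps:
S(u, Y) = -6 + u
F(M, J) = 4 - M
t(k) = 2 - k (t(k) = (4 - k) - 2 = 2 - k)
(37*S(0, -6))*t(-5) = (37*(-6 + 0))*(2 - 1*(-5)) = (37*(-6))*(2 + 5) = -222*7 = -1554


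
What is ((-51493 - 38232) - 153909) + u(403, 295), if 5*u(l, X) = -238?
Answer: -1218408/5 ≈ -2.4368e+5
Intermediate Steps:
u(l, X) = -238/5 (u(l, X) = (⅕)*(-238) = -238/5)
((-51493 - 38232) - 153909) + u(403, 295) = ((-51493 - 38232) - 153909) - 238/5 = (-89725 - 153909) - 238/5 = -243634 - 238/5 = -1218408/5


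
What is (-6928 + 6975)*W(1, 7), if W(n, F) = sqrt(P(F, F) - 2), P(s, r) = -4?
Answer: 47*I*sqrt(6) ≈ 115.13*I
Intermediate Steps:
W(n, F) = I*sqrt(6) (W(n, F) = sqrt(-4 - 2) = sqrt(-6) = I*sqrt(6))
(-6928 + 6975)*W(1, 7) = (-6928 + 6975)*(I*sqrt(6)) = 47*(I*sqrt(6)) = 47*I*sqrt(6)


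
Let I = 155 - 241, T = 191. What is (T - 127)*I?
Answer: -5504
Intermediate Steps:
I = -86
(T - 127)*I = (191 - 127)*(-86) = 64*(-86) = -5504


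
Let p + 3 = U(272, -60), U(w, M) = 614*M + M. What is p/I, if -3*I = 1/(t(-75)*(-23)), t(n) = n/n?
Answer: -2546307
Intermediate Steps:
t(n) = 1
U(w, M) = 615*M
p = -36903 (p = -3 + 615*(-60) = -3 - 36900 = -36903)
I = 1/69 (I = -1/(3*(1*(-23))) = -1/3/(-23) = -1/3*(-1/23) = 1/69 ≈ 0.014493)
p/I = -36903/1/69 = -36903*69 = -2546307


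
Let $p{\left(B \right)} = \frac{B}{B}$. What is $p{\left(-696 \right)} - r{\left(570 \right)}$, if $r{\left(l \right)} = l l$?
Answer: $-324899$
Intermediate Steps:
$p{\left(B \right)} = 1$
$r{\left(l \right)} = l^{2}$
$p{\left(-696 \right)} - r{\left(570 \right)} = 1 - 570^{2} = 1 - 324900 = -324899$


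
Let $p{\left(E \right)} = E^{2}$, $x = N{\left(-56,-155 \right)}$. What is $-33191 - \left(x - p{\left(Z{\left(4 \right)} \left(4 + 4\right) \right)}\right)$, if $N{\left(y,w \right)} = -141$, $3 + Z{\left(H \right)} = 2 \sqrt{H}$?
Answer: $-32986$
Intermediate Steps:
$Z{\left(H \right)} = -3 + 2 \sqrt{H}$
$x = -141$
$-33191 - \left(x - p{\left(Z{\left(4 \right)} \left(4 + 4\right) \right)}\right) = -33191 - \left(-141 - \left(\left(-3 + 2 \sqrt{4}\right) \left(4 + 4\right)\right)^{2}\right) = -33191 - \left(-141 - \left(\left(-3 + 2 \cdot 2\right) 8\right)^{2}\right) = -33191 - \left(-141 - \left(\left(-3 + 4\right) 8\right)^{2}\right) = -33191 - \left(-141 - \left(1 \cdot 8\right)^{2}\right) = -33191 - \left(-141 - 8^{2}\right) = -33191 - \left(-141 - 64\right) = -33191 - -205 = -33191 + 205 = -32986$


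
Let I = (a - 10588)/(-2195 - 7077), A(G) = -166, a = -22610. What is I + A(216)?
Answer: -752977/4636 ≈ -162.42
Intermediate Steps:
I = 16599/4636 (I = (-22610 - 10588)/(-2195 - 7077) = -33198/(-9272) = -33198*(-1/9272) = 16599/4636 ≈ 3.5805)
I + A(216) = 16599/4636 - 166 = -752977/4636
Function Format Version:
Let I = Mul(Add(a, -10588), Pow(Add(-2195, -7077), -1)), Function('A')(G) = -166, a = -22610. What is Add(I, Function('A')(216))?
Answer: Rational(-752977, 4636) ≈ -162.42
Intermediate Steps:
I = Rational(16599, 4636) (I = Mul(Add(-22610, -10588), Pow(Add(-2195, -7077), -1)) = Mul(-33198, Pow(-9272, -1)) = Mul(-33198, Rational(-1, 9272)) = Rational(16599, 4636) ≈ 3.5805)
Add(I, Function('A')(216)) = Add(Rational(16599, 4636), -166) = Rational(-752977, 4636)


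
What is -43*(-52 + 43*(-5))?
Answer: 11481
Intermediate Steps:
-43*(-52 + 43*(-5)) = -43*(-52 - 215) = -43*(-267) = 11481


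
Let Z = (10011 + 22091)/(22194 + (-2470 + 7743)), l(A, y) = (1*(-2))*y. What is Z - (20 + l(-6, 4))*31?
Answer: -10185622/27467 ≈ -370.83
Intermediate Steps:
l(A, y) = -2*y
Z = 32102/27467 (Z = 32102/(22194 + 5273) = 32102/27467 ≈ 1.1687)
Z - (20 + l(-6, 4))*31 = 32102/27467 - (20 - 2*4)*31 = 32102/27467 - (20 - 8)*31 = 32102/27467 - 12*31 = 32102/27467 - 1*372 = 32102/27467 - 372 = -10185622/27467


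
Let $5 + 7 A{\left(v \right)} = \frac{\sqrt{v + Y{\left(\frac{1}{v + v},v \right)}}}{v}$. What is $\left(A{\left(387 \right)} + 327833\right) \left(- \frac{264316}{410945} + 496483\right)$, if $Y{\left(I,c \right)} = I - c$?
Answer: $\frac{66886618782168042}{410945} + \frac{29146706017 \sqrt{86}}{41031214470} \approx 1.6276 \cdot 10^{11}$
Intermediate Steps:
$A{\left(v \right)} = - \frac{5}{7} + \frac{\sqrt{2} \sqrt{\frac{1}{v}}}{14 v}$ ($A{\left(v \right)} = - \frac{5}{7} + \frac{\sqrt{v - \left(v - \frac{1}{v + v}\right)} \frac{1}{v}}{7} = - \frac{5}{7} + \frac{\sqrt{v - \left(v - \frac{1}{2 v}\right)} \frac{1}{v}}{7} = - \frac{5}{7} + \frac{\sqrt{\frac{1}{2 v}} \frac{1}{v}}{7} = - \frac{5}{7} + \frac{\frac{\sqrt{2} \sqrt{\frac{1}{v}}}{2} \frac{1}{v}}{7} = - \frac{5}{7} + \frac{\frac{1}{2} \sqrt{2} \frac{1}{v} \sqrt{\frac{1}{v}}}{7} = - \frac{5}{7} + \frac{\sqrt{2} \sqrt{\frac{1}{v}}}{14 v}$)
$\left(A{\left(387 \right)} + 327833\right) \left(- \frac{264316}{410945} + 496483\right) = \left(\frac{\left(-10\right) 387 + \sqrt{2} \sqrt{\frac{1}{387}}}{14 \cdot 387} + 327833\right) \left(- \frac{264316}{410945} + 496483\right) = \left(\frac{1}{14} \cdot \frac{1}{387} \left(-3870 + \frac{\sqrt{2}}{3 \sqrt{43}}\right) + 327833\right) \left(\left(-264316\right) \frac{1}{410945} + 496483\right) = \left(\frac{1}{14} \cdot \frac{1}{387} \left(-3870 + \sqrt{2} \frac{\sqrt{43}}{129}\right) + 327833\right) \left(- \frac{264316}{410945} + 496483\right) = \left(\frac{1}{14} \cdot \frac{1}{387} \left(-3870 + \frac{\sqrt{86}}{129}\right) + 327833\right) \frac{204026942119}{410945} = \left(\left(- \frac{5}{7} + \frac{\sqrt{86}}{698922}\right) + 327833\right) \frac{204026942119}{410945} = \left(\frac{2294826}{7} + \frac{\sqrt{86}}{698922}\right) \frac{204026942119}{410945} = \frac{66886618782168042}{410945} + \frac{29146706017 \sqrt{86}}{41031214470}$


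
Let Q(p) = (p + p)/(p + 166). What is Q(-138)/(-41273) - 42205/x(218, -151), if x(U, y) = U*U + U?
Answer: -12190194557/13793188962 ≈ -0.88378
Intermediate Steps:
x(U, y) = U + U² (x(U, y) = U² + U = U + U²)
Q(p) = 2*p/(166 + p) (Q(p) = (2*p)/(166 + p) = 2*p/(166 + p))
Q(-138)/(-41273) - 42205/x(218, -151) = (2*(-138)/(166 - 138))/(-41273) - 42205*1/(218*(1 + 218)) = (2*(-138)/28)*(-1/41273) - 42205/(218*219) = (2*(-138)*(1/28))*(-1/41273) - 42205/47742 = -69/7*(-1/41273) - 42205*1/47742 = 69/288911 - 42205/47742 = -12190194557/13793188962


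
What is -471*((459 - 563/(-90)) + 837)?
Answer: -18400871/30 ≈ -6.1336e+5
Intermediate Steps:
-471*((459 - 563/(-90)) + 837) = -471*((459 - 563*(-1)/90) + 837) = -471*((459 - 1*(-563/90)) + 837) = -471*((459 + 563/90) + 837) = -471*(41873/90 + 837) = -471*117203/90 = -18400871/30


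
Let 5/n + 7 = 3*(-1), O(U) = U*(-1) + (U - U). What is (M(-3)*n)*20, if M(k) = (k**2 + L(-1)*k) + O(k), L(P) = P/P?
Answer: -90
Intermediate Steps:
O(U) = -U (O(U) = -U + 0 = -U)
n = -1/2 (n = 5/(-7 + 3*(-1)) = 5/(-7 - 3) = 5/(-10) = 5*(-1/10) = -1/2 ≈ -0.50000)
L(P) = 1
M(k) = k**2 (M(k) = (k**2 + 1*k) - k = (k**2 + k) - k = (k + k**2) - k = k**2)
(M(-3)*n)*20 = ((-3)**2*(-1/2))*20 = (9*(-1/2))*20 = -9/2*20 = -90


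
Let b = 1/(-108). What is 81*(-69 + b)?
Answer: -22359/4 ≈ -5589.8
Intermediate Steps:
b = -1/108 ≈ -0.0092593
81*(-69 + b) = 81*(-69 - 1/108) = 81*(-7453/108) = -22359/4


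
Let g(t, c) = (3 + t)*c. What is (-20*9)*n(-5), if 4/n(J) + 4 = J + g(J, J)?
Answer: -720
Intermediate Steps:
g(t, c) = c*(3 + t)
n(J) = 4/(-4 + J + J*(3 + J)) (n(J) = 4/(-4 + (J + J*(3 + J))) = 4/(-4 + J + J*(3 + J)))
(-20*9)*n(-5) = (-20*9)*(4/(-4 - 5 - 5*(3 - 5))) = -720/(-4 - 5 - 5*(-2)) = -720/(-4 - 5 + 10) = -720/1 = -720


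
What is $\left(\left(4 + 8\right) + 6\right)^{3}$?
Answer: $5832$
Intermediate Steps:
$\left(\left(4 + 8\right) + 6\right)^{3} = \left(12 + 6\right)^{3} = 18^{3} = 5832$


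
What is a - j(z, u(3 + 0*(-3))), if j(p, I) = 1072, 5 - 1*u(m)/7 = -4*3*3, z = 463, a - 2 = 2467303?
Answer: 2466233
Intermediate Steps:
a = 2467305 (a = 2 + 2467303 = 2467305)
u(m) = 287 (u(m) = 35 - 7*(-4*3)*3 = 35 - (-84)*3 = 35 - 7*(-36) = 35 + 252 = 287)
a - j(z, u(3 + 0*(-3))) = 2467305 - 1*1072 = 2467305 - 1072 = 2466233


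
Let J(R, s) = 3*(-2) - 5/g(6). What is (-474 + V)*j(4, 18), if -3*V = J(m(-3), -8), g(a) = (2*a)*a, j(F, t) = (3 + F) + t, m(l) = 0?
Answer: -2548675/216 ≈ -11799.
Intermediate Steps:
j(F, t) = 3 + F + t
g(a) = 2*a²
J(R, s) = -437/72 (J(R, s) = 3*(-2) - 5/(2*6²) = -6 - 5/(2*36) = -6 - 5/72 = -437/72)
V = 437/216 (V = -⅓*(-437/72) = 437/216 ≈ 2.0231)
(-474 + V)*j(4, 18) = (-474 + 437/216)*(3 + 4 + 18) = -101947/216*25 = -2548675/216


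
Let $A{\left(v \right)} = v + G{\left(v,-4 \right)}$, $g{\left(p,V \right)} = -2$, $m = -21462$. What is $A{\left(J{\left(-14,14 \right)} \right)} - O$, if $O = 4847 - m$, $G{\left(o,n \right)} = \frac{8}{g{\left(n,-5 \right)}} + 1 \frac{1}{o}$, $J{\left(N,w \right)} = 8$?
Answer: $- \frac{210439}{8} \approx -26305.0$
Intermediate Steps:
$G{\left(o,n \right)} = -4 + \frac{1}{o}$ ($G{\left(o,n \right)} = \frac{8}{-2} + 1 \frac{1}{o} = 8 \left(- \frac{1}{2}\right) + \frac{1}{o} = -4 + \frac{1}{o}$)
$O = 26309$ ($O = 4847 - -21462 = 4847 + 21462 = 26309$)
$A{\left(v \right)} = -4 + v + \frac{1}{v}$ ($A{\left(v \right)} = v - \left(4 - \frac{1}{v}\right) = -4 + v + \frac{1}{v}$)
$A{\left(J{\left(-14,14 \right)} \right)} - O = \left(-4 + 8 + \frac{1}{8}\right) - 26309 = \frac{33}{8} - 26309 = - \frac{210439}{8}$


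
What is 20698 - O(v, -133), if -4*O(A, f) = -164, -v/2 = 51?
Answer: 20657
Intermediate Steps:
v = -102 (v = -2*51 = -102)
O(A, f) = 41 (O(A, f) = -¼*(-164) = 41)
20698 - O(v, -133) = 20698 - 1*41 = 20698 - 41 = 20657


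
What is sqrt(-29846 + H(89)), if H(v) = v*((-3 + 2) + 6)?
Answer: I*sqrt(29401) ≈ 171.47*I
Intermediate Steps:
H(v) = 5*v (H(v) = v*(-1 + 6) = v*5 = 5*v)
sqrt(-29846 + H(89)) = sqrt(-29846 + 5*89) = sqrt(-29846 + 445) = sqrt(-29401) = I*sqrt(29401)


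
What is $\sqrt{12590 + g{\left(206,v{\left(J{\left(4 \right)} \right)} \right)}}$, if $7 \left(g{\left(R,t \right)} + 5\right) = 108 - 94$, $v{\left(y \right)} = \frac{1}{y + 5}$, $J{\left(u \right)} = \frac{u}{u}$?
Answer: $\sqrt{12587} \approx 112.19$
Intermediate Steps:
$J{\left(u \right)} = 1$
$v{\left(y \right)} = \frac{1}{5 + y}$
$g{\left(R,t \right)} = -3$ ($g{\left(R,t \right)} = -5 + \frac{108 - 94}{7} = -5 + \frac{1}{7} \cdot 14 = -5 + 2 = -3$)
$\sqrt{12590 + g{\left(206,v{\left(J{\left(4 \right)} \right)} \right)}} = \sqrt{12590 - 3} = \sqrt{12587}$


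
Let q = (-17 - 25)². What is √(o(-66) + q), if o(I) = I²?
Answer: 6*√170 ≈ 78.230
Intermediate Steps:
q = 1764 (q = (-42)² = 1764)
√(o(-66) + q) = √((-66)² + 1764) = √(4356 + 1764) = √6120 = 6*√170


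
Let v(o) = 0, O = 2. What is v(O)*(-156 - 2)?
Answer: 0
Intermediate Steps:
v(O)*(-156 - 2) = 0*(-156 - 2) = 0*(-158) = 0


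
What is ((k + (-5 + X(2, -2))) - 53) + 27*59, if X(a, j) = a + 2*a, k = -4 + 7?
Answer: 1544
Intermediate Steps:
k = 3
X(a, j) = 3*a
((k + (-5 + X(2, -2))) - 53) + 27*59 = ((3 + (-5 + 3*2)) - 53) + 27*59 = ((3 + (-5 + 6)) - 53) + 1593 = ((3 + 1) - 53) + 1593 = (4 - 53) + 1593 = -49 + 1593 = 1544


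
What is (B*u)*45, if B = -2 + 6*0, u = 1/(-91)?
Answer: 90/91 ≈ 0.98901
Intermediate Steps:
u = -1/91 ≈ -0.010989
B = -2 (B = -2 + 0 = -2)
(B*u)*45 = -2*(-1/91)*45 = (2/91)*45 = 90/91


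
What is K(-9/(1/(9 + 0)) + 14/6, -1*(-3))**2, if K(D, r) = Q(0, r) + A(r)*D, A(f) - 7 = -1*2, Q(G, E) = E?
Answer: 1371241/9 ≈ 1.5236e+5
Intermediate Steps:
A(f) = 5 (A(f) = 7 - 1*2 = 7 - 2 = 5)
K(D, r) = r + 5*D
K(-9/(1/(9 + 0)) + 14/6, -1*(-3))**2 = (-1*(-3) + 5*(-9/(1/(9 + 0)) + 14/6))**2 = (3 + 5*(-9/(1/9) + 14*(1/6)))**2 = (3 + 5*(-9/1/9 + 7/3))**2 = (3 + 5*(-9*9 + 7/3))**2 = (3 + 5*(-81 + 7/3))**2 = (3 + 5*(-236/3))**2 = (3 - 1180/3)**2 = (-1171/3)**2 = 1371241/9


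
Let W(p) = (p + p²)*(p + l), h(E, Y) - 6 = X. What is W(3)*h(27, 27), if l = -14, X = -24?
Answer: 2376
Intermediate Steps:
h(E, Y) = -18 (h(E, Y) = 6 - 24 = -18)
W(p) = (-14 + p)*(p + p²) (W(p) = (p + p²)*(p - 14) = (p + p²)*(-14 + p) = (-14 + p)*(p + p²))
W(3)*h(27, 27) = (3*(-14 + 3² - 13*3))*(-18) = (3*(-14 + 9 - 39))*(-18) = (3*(-44))*(-18) = -132*(-18) = 2376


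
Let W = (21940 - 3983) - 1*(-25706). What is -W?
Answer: -43663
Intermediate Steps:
W = 43663 (W = 17957 + 25706 = 43663)
-W = -1*43663 = -43663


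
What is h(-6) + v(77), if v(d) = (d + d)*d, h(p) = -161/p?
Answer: 71309/6 ≈ 11885.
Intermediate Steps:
v(d) = 2*d² (v(d) = (2*d)*d = 2*d²)
h(-6) + v(77) = -161/(-6) + 2*77² = -161*(-⅙) + 2*5929 = 161/6 + 11858 = 71309/6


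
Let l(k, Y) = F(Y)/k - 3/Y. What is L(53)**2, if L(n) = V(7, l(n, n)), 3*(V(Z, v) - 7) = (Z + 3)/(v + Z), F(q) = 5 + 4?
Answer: 71351809/1279161 ≈ 55.780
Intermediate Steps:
F(q) = 9
l(k, Y) = -3/Y + 9/k (l(k, Y) = 9/k - 3/Y = -3/Y + 9/k)
V(Z, v) = 7 + (3 + Z)/(3*(Z + v)) (V(Z, v) = 7 + ((Z + 3)/(v + Z))/3 = 7 + ((3 + Z)/(Z + v))/3 = 7 + (3 + Z)/(3*(Z + v)))
L(n) = (157/3 + 42/n)/(7 + 6/n) (L(n) = (1 + 7*(-3/n + 9/n) + (22/3)*7)/(7 + (-3/n + 9/n)) = (1 + 7*(6/n) + 154/3)/(7 + 6/n) = (1 + 42/n + 154/3)/(7 + 6/n) = (157/3 + 42/n)/(7 + 6/n))
L(53)**2 = ((126 + 157*53)/(3*(6 + 7*53)))**2 = ((126 + 8321)/(3*(6 + 371)))**2 = ((1/3)*8447/377)**2 = ((1/3)*(1/377)*8447)**2 = (8447/1131)**2 = 71351809/1279161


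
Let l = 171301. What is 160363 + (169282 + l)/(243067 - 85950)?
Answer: 25196094054/157117 ≈ 1.6037e+5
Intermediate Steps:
160363 + (169282 + l)/(243067 - 85950) = 160363 + (169282 + 171301)/(243067 - 85950) = 160363 + 340583/157117 = 25196094054/157117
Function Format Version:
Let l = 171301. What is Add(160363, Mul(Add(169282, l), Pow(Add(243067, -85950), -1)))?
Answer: Rational(25196094054, 157117) ≈ 1.6037e+5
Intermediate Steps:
Add(160363, Mul(Add(169282, l), Pow(Add(243067, -85950), -1))) = Add(160363, Mul(Add(169282, 171301), Pow(Add(243067, -85950), -1))) = Add(160363, Mul(340583, Pow(157117, -1))) = Add(160363, Mul(340583, Rational(1, 157117))) = Add(160363, Rational(340583, 157117)) = Rational(25196094054, 157117)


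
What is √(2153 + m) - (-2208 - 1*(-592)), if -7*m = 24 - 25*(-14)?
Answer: 1616 + 3*√11431/7 ≈ 1661.8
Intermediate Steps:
m = -374/7 (m = -(24 - 25*(-14))/7 = -(24 + 350)/7 = -⅐*374 = -374/7 ≈ -53.429)
√(2153 + m) - (-2208 - 1*(-592)) = √(2153 - 374/7) - (-2208 - 1*(-592)) = √(14697/7) - (-2208 + 592) = 3*√11431/7 - 1*(-1616) = 3*√11431/7 + 1616 = 1616 + 3*√11431/7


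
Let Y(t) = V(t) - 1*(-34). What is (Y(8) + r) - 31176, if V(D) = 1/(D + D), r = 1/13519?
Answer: -6736125633/216304 ≈ -31142.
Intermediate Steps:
r = 1/13519 ≈ 7.3970e-5
V(D) = 1/(2*D)
Y(t) = 34 + 1/(2*t) (Y(t) = 1/(2*t) - 1*(-34) = 1/(2*t) + 34 = 34 + 1/(2*t))
(Y(8) + r) - 31176 = ((34 + (½)/8) + 1/13519) - 31176 = ((34 + (½)*(⅛)) + 1/13519) - 31176 = ((34 + 1/16) + 1/13519) - 31176 = (545/16 + 1/13519) - 31176 = 7367871/216304 - 31176 = -6736125633/216304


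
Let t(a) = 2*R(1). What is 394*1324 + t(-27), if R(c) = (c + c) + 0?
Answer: 521660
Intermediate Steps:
R(c) = 2*c (R(c) = 2*c + 0 = 2*c)
t(a) = 4 (t(a) = 2*(2*1) = 2*2 = 4)
394*1324 + t(-27) = 394*1324 + 4 = 521656 + 4 = 521660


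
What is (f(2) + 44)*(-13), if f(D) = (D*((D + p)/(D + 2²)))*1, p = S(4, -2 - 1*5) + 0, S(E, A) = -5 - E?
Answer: -1625/3 ≈ -541.67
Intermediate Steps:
p = -9 (p = (-5 - 1*4) + 0 = (-5 - 4) + 0 = -9 + 0 = -9)
f(D) = D*(-9 + D)/(4 + D) (f(D) = (D*((D - 9)/(D + 2²)))*1 = (D*((-9 + D)/(D + 4)))*1 = (D*((-9 + D)/(4 + D)))*1 = (D*(-9 + D)/(4 + D))*1 = D*(-9 + D)/(4 + D))
(f(2) + 44)*(-13) = (2*(-9 + 2)/(4 + 2) + 44)*(-13) = (2*(-7)/6 + 44)*(-13) = (2*(⅙)*(-7) + 44)*(-13) = (-7/3 + 44)*(-13) = (125/3)*(-13) = -1625/3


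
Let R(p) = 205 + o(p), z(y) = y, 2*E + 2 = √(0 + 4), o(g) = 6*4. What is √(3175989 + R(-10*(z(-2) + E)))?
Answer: √3176218 ≈ 1782.2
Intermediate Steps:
o(g) = 24
E = 0 (E = -1 + √(0 + 4)/2 = -1 + √4/2 = -1 + (½)*2 = -1 + 1 = 0)
R(p) = 229 (R(p) = 205 + 24 = 229)
√(3175989 + R(-10*(z(-2) + E))) = √(3175989 + 229) = √3176218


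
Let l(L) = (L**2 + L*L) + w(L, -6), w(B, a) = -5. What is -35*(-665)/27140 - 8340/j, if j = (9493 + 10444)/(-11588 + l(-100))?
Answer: -380488047905/108218036 ≈ -3515.9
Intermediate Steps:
l(L) = -5 + 2*L**2 (l(L) = (L**2 + L*L) - 5 = (L**2 + L**2) - 5 = 2*L**2 - 5 = -5 + 2*L**2)
j = 19937/8407 (j = (9493 + 10444)/(-11588 + (-5 + 2*(-100)**2)) = 19937/(-11588 + (-5 + 2*10000)) = 19937/(-11588 + (-5 + 20000)) = 19937/(-11588 + 19995) = 19937/8407 ≈ 2.3715)
-35*(-665)/27140 - 8340/j = -35*(-665)/27140 - 8340/19937/8407 = 23275*(1/27140) - 8340*8407/19937 = 4655/5428 - 70114380/19937 = -380488047905/108218036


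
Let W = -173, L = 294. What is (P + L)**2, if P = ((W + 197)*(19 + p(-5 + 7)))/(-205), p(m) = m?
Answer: 3571974756/42025 ≈ 84996.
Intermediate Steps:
P = -504/205 (P = ((-173 + 197)*(19 + (-5 + 7)))/(-205) = (24*(19 + 2))*(-1/205) = (24*21)*(-1/205) = 504*(-1/205) = -504/205 ≈ -2.4585)
(P + L)**2 = (-504/205 + 294)**2 = (59766/205)**2 = 3571974756/42025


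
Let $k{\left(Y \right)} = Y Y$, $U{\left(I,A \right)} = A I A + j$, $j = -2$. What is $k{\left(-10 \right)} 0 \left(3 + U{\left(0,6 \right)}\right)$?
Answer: $0$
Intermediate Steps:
$U{\left(I,A \right)} = -2 + I A^{2}$ ($U{\left(I,A \right)} = A I A - 2 = I A^{2} - 2 = -2 + I A^{2}$)
$k{\left(Y \right)} = Y^{2}$
$k{\left(-10 \right)} 0 \left(3 + U{\left(0,6 \right)}\right) = \left(-10\right)^{2} \cdot 0 \left(3 - \left(2 + 0 \cdot 6^{2}\right)\right) = 100 \cdot 0 \left(3 + \left(-2 + 0 \cdot 36\right)\right) = 100 \cdot 0 \left(3 + \left(-2 + 0\right)\right) = 100 \cdot 0 \left(3 - 2\right) = 100 \cdot 0 \cdot 1 = 100 \cdot 0 = 0$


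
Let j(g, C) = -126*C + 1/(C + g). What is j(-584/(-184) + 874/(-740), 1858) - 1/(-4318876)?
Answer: -16003973350234746413/68361497202164 ≈ -2.3411e+5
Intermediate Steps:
j(g, C) = 1/(C + g) - 126*C
j(-584/(-184) + 874/(-740), 1858) - 1/(-4318876) = (1 - 126*1858**2 - 126*1858*(-584/(-184) + 874/(-740)))/(1858 + (-584/(-184) + 874/(-740))) - 1/(-4318876) = (1 - 126*3452164 - 126*1858*(-584*(-1/184) + 874*(-1/740)))/(1858 + (-584*(-1/184) + 874*(-1/740))) - 1*(-1/4318876) = (1 - 434972664 - 126*1858*(73/23 - 437/370))/(1858 + (73/23 - 437/370)) + 1/4318876 = (1 - 434972664 - 126*1858*16959/8510)/(1858 + 16959/8510) + 1/4318876 = (1 - 434972664 - 1985118786/4255)/(15828539/8510) + 1/4318876 = (8510/15828539)*(-1852793799851/4255) + 1/4318876 = -3705587599702/15828539 + 1/4318876 = -16003973350234746413/68361497202164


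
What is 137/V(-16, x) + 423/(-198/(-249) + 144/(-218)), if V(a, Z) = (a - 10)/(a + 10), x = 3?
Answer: 16750017/5278 ≈ 3173.6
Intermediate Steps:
V(a, Z) = (-10 + a)/(10 + a)
137/V(-16, x) + 423/(-198/(-249) + 144/(-218)) = 137/(((-10 - 16)/(10 - 16))) + 423/(-198/(-249) + 144/(-218)) = 137/((-26/(-6))) + 423/(-198*(-1/249) + 144*(-1/218)) = 137/((-⅙*(-26))) + 423/(66/83 - 72/109) = 137/(13/3) + 423/(1218/9047) = 137*(3/13) + 423*(9047/1218) = 411/13 + 1275627/406 = 16750017/5278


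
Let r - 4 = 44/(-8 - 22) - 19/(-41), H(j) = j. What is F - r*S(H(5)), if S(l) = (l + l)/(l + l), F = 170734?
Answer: 104999567/615 ≈ 1.7073e+5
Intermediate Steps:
r = 1843/615 (r = 4 + (44/(-8 - 22) - 19/(-41)) = 4 + (44/(-30) - 19*(-1/41)) = 4 + (44*(-1/30) + 19/41) = 4 + (-22/15 + 19/41) = 4 - 617/615 = 1843/615 ≈ 2.9967)
S(l) = 1 (S(l) = (2*l)/((2*l)) = (2*l)*(1/(2*l)) = 1)
F - r*S(H(5)) = 170734 - 1843/615 = 104999567/615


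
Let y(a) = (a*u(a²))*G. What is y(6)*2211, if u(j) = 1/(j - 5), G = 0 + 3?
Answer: 39798/31 ≈ 1283.8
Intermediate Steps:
G = 3
u(j) = 1/(-5 + j)
y(a) = 3*a/(-5 + a²) (y(a) = (a/(-5 + a²))*3 = 3*a/(-5 + a²))
y(6)*2211 = (3*6/(-5 + 6²))*2211 = (3*6/(-5 + 36))*2211 = (3*6/31)*2211 = (3*6*(1/31))*2211 = (18/31)*2211 = 39798/31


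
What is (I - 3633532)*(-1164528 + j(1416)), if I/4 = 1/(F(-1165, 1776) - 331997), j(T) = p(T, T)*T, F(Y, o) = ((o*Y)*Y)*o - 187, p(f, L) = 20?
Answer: 736399237793628908755336/178371924559 ≈ 4.1284e+12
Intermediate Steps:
F(Y, o) = -187 + Y²*o² (F(Y, o) = ((Y*o)*Y)*o - 187 = (o*Y²)*o - 187 = Y²*o² - 187 = -187 + Y²*o²)
j(T) = 20*T
I = 1/1070231547354 (I = 4/((-187 + (-1165)²*1776²) - 331997) = 4/((-187 + 1357225*3154176) - 331997) = 4/((-187 + 4280926521600) - 331997) = 4/(4280926521413 - 331997) = 4/4280926189416 = 4*(1/4280926189416) = 1/1070231547354 ≈ 9.3438e-13)
(I - 3633532)*(-1164528 + j(1416)) = (1/1070231547354 - 3633532)*(-1164528 + 20*1416) = -3888720574720274327*(-1164528 + 28320)/1070231547354 = -3888720574720274327/1070231547354*(-1136208) = 736399237793628908755336/178371924559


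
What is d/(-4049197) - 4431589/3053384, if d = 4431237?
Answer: -31474645040041/12363753332648 ≈ -2.5457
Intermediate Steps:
d/(-4049197) - 4431589/3053384 = 4431237/(-4049197) - 4431589/3053384 = 4431237*(-1/4049197) - 4431589*1/3053384 = -4431237/4049197 - 4431589/3053384 = -31474645040041/12363753332648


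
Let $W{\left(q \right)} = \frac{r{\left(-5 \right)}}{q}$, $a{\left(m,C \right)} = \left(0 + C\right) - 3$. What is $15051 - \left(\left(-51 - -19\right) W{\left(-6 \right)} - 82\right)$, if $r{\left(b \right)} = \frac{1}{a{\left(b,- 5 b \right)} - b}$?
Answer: $\frac{1225757}{81} \approx 15133.0$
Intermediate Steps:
$a{\left(m,C \right)} = -3 + C$ ($a{\left(m,C \right)} = C - 3 = -3 + C$)
$r{\left(b \right)} = \frac{1}{-3 - 6 b}$ ($r{\left(b \right)} = \frac{1}{\left(-3 - 5 b\right) - b} = \frac{1}{-3 - 6 b}$)
$W{\left(q \right)} = \frac{1}{27 q}$ ($W{\left(q \right)} = \frac{\left(-1\right) \frac{1}{3 + 6 \left(-5\right)}}{q} = \frac{\left(-1\right) \frac{1}{3 - 30}}{q} = \frac{\left(-1\right) \frac{1}{-27}}{q} = \frac{\left(-1\right) \left(- \frac{1}{27}\right)}{q} = \frac{1}{27 q}$)
$15051 - \left(\left(-51 - -19\right) W{\left(-6 \right)} - 82\right) = 15051 - \left(\left(-51 - -19\right) \frac{1}{27 \left(-6\right)} - 82\right) = 15051 - \left(\left(-51 + 19\right) \frac{1}{27} \left(- \frac{1}{6}\right) - 82\right) = 15051 - \left(\left(-32\right) \left(- \frac{1}{162}\right) - 82\right) = 15051 - \left(\frac{16}{81} - 82\right) = 15051 - - \frac{6626}{81} = 15051 + \frac{6626}{81} = \frac{1225757}{81}$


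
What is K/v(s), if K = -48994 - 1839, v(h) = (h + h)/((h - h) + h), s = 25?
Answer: -50833/2 ≈ -25417.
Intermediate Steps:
v(h) = 2 (v(h) = (2*h)/(0 + h) = (2*h)/h = 2)
K = -50833
K/v(s) = -50833/2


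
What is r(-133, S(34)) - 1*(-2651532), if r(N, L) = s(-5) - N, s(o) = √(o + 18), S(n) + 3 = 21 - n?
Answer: 2651665 + √13 ≈ 2.6517e+6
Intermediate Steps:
S(n) = 18 - n (S(n) = -3 + (21 - n) = 18 - n)
s(o) = √(18 + o)
r(N, L) = √13 - N (r(N, L) = √(18 - 5) - N = √13 - N)
r(-133, S(34)) - 1*(-2651532) = (√13 - 1*(-133)) - 1*(-2651532) = (√13 + 133) + 2651532 = (133 + √13) + 2651532 = 2651665 + √13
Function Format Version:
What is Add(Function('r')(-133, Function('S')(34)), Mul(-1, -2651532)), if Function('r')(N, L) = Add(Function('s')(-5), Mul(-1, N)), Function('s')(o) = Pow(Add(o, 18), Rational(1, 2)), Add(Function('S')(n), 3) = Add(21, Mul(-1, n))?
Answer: Add(2651665, Pow(13, Rational(1, 2))) ≈ 2.6517e+6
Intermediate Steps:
Function('S')(n) = Add(18, Mul(-1, n)) (Function('S')(n) = Add(-3, Add(21, Mul(-1, n))) = Add(18, Mul(-1, n)))
Function('s')(o) = Pow(Add(18, o), Rational(1, 2))
Function('r')(N, L) = Add(Pow(13, Rational(1, 2)), Mul(-1, N)) (Function('r')(N, L) = Add(Pow(Add(18, -5), Rational(1, 2)), Mul(-1, N)) = Add(Pow(13, Rational(1, 2)), Mul(-1, N)))
Add(Function('r')(-133, Function('S')(34)), Mul(-1, -2651532)) = Add(Add(Pow(13, Rational(1, 2)), Mul(-1, -133)), Mul(-1, -2651532)) = Add(Add(Pow(13, Rational(1, 2)), 133), 2651532) = Add(Add(133, Pow(13, Rational(1, 2))), 2651532) = Add(2651665, Pow(13, Rational(1, 2)))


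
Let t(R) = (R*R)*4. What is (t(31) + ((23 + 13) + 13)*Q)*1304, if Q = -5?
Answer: 4693096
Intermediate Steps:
t(R) = 4*R**2 (t(R) = R**2*4 = 4*R**2)
(t(31) + ((23 + 13) + 13)*Q)*1304 = (4*31**2 + ((23 + 13) + 13)*(-5))*1304 = (4*961 + (36 + 13)*(-5))*1304 = (3844 + 49*(-5))*1304 = (3844 - 245)*1304 = 3599*1304 = 4693096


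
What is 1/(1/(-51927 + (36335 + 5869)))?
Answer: -9723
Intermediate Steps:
1/(1/(-51927 + (36335 + 5869))) = 1/(1/(-51927 + 42204)) = 1/(1/(-9723)) = 1/(-1/9723) = -9723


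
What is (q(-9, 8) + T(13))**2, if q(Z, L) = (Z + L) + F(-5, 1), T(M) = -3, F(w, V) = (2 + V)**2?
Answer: 25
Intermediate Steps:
q(Z, L) = 9 + L + Z (q(Z, L) = (Z + L) + (2 + 1)**2 = (L + Z) + 3**2 = (L + Z) + 9 = 9 + L + Z)
(q(-9, 8) + T(13))**2 = ((9 + 8 - 9) - 3)**2 = (8 - 3)**2 = 5**2 = 25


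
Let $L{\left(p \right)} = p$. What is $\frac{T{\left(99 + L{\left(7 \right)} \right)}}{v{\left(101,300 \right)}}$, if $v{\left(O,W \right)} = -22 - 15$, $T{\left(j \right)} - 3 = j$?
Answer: $- \frac{109}{37} \approx -2.9459$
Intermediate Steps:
$T{\left(j \right)} = 3 + j$
$v{\left(O,W \right)} = -37$ ($v{\left(O,W \right)} = -22 - 15 = -37$)
$\frac{T{\left(99 + L{\left(7 \right)} \right)}}{v{\left(101,300 \right)}} = \frac{3 + \left(99 + 7\right)}{-37} = \left(3 + 106\right) \left(- \frac{1}{37}\right) = 109 \left(- \frac{1}{37}\right) = - \frac{109}{37}$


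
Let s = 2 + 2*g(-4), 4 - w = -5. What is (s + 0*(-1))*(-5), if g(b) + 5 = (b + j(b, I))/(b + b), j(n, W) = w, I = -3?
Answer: 185/4 ≈ 46.250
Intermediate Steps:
w = 9 (w = 4 - 1*(-5) = 4 + 5 = 9)
j(n, W) = 9
g(b) = -5 + (9 + b)/(2*b) (g(b) = -5 + (b + 9)/(b + b) = -5 + (9 + b)/((2*b)) = -5 + (9 + b)*(1/(2*b)) = -5 + (9 + b)/(2*b))
s = -37/4 (s = 2 + 2*((9/2)*(1 - 1*(-4))/(-4)) = 2 + 2*((9/2)*(-1/4)*(1 + 4)) = 2 + 2*((9/2)*(-1/4)*5) = 2 + 2*(-45/8) = 2 - 45/4 = -37/4 ≈ -9.2500)
(s + 0*(-1))*(-5) = (-37/4 + 0*(-1))*(-5) = (-37/4 + 0)*(-5) = -37/4*(-5) = 185/4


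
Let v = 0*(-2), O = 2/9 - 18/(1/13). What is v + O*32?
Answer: -67328/9 ≈ -7480.9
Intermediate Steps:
O = -2104/9 (O = 2*(1/9) - 18/1/13 = 2/9 - 18*13 = 2/9 - 234 = -2104/9 ≈ -233.78)
v = 0
v + O*32 = 0 - 2104/9*32 = 0 - 67328/9 = -67328/9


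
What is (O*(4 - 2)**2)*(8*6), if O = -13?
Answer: -2496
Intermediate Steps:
(O*(4 - 2)**2)*(8*6) = (-13*(4 - 2)**2)*(8*6) = -13*2**2*48 = -13*4*48 = -52*48 = -2496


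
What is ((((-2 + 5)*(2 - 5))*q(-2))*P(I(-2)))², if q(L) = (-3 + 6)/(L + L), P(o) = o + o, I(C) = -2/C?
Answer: 729/4 ≈ 182.25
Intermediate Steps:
P(o) = 2*o
q(L) = 3/(2*L) (q(L) = 3/((2*L)) = 3*(1/(2*L)) = 3/(2*L))
((((-2 + 5)*(2 - 5))*q(-2))*P(I(-2)))² = ((((-2 + 5)*(2 - 5))*((3/2)/(-2)))*(2*(-2/(-2))))² = (((3*(-3))*((3/2)*(-½)))*(2*(-2*(-½))))² = ((-9*(-¾))*(2*1))² = ((27/4)*2)² = (27/2)² = 729/4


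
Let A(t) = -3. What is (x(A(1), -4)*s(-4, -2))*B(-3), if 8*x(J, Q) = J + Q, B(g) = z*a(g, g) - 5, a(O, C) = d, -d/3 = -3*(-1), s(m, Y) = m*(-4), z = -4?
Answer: -434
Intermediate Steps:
s(m, Y) = -4*m
d = -9 (d = -(-9)*(-1) = -3*3 = -9)
a(O, C) = -9
B(g) = 31 (B(g) = -4*(-9) - 5 = 36 - 5 = 31)
x(J, Q) = J/8 + Q/8 (x(J, Q) = (J + Q)/8 = J/8 + Q/8)
(x(A(1), -4)*s(-4, -2))*B(-3) = (((⅛)*(-3) + (⅛)*(-4))*(-4*(-4)))*31 = ((-3/8 - ½)*16)*31 = -7/8*16*31 = -14*31 = -434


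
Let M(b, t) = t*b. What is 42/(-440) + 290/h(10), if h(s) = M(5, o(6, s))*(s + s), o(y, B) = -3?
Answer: -701/660 ≈ -1.0621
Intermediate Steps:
M(b, t) = b*t
h(s) = -30*s (h(s) = (5*(-3))*(s + s) = -30*s)
42/(-440) + 290/h(10) = 42/(-440) + 290/((-30*10)) = 42*(-1/440) + 290/(-300) = -21/220 + 290*(-1/300) = -21/220 - 29/30 = -701/660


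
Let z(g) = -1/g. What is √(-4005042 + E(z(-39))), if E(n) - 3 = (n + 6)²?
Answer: I*√6091609094/39 ≈ 2001.3*I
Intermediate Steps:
E(n) = 3 + (6 + n)² (E(n) = 3 + (n + 6)² = 3 + (6 + n)²)
√(-4005042 + E(z(-39))) = √(-4005042 + (3 + (6 - 1/(-39))²)) = √(-4005042 + (3 + (6 - 1*(-1/39))²)) = √(-4005042 + (3 + (6 + 1/39)²)) = √(-4005042 + (3 + (235/39)²)) = √(-4005042 + (3 + 55225/1521)) = √(-4005042 + 59788/1521) = √(-6091609094/1521) = I*√6091609094/39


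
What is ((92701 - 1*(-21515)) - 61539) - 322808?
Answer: -270131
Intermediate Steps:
((92701 - 1*(-21515)) - 61539) - 322808 = ((92701 + 21515) - 61539) - 322808 = (114216 - 61539) - 322808 = 52677 - 322808 = -270131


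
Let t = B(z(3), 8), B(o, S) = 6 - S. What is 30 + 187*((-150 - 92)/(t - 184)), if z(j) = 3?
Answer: 25417/93 ≈ 273.30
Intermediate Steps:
t = -2 (t = 6 - 1*8 = 6 - 8 = -2)
30 + 187*((-150 - 92)/(t - 184)) = 30 + 187*((-150 - 92)/(-2 - 184)) = 30 + 187*(-242/(-186)) = 30 + 187*(-242*(-1/186)) = 30 + 187*(121/93) = 30 + 22627/93 = 25417/93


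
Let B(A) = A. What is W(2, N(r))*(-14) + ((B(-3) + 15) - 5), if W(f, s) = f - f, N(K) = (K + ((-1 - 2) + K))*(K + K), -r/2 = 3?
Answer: 7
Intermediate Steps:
r = -6 (r = -2*3 = -6)
N(K) = 2*K*(-3 + 2*K) (N(K) = (K + (-3 + K))*(2*K) = (-3 + 2*K)*(2*K) = 2*K*(-3 + 2*K))
W(f, s) = 0
W(2, N(r))*(-14) + ((B(-3) + 15) - 5) = 0*(-14) + ((-3 + 15) - 5) = 0 + (12 - 5) = 0 + 7 = 7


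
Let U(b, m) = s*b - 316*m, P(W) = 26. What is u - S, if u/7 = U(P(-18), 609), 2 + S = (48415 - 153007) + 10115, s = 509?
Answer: -1159991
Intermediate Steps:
U(b, m) = -316*m + 509*b (U(b, m) = 509*b - 316*m = -316*m + 509*b)
S = -94479 (S = -2 + ((48415 - 153007) + 10115) = -2 + (-104592 + 10115) = -2 - 94477 = -94479)
u = -1254470 (u = 7*(-316*609 + 509*26) = 7*(-192444 + 13234) = 7*(-179210) = -1254470)
u - S = -1254470 - 1*(-94479) = -1254470 + 94479 = -1159991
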